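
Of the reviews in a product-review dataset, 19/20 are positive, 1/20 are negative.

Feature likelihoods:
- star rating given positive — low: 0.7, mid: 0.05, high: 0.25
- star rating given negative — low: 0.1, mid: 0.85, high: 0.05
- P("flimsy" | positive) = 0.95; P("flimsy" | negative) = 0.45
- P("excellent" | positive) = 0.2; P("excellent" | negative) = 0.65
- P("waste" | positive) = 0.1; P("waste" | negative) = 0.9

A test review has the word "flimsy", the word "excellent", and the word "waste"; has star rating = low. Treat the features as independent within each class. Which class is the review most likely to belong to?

positive

positive: 0.95 × 0.7 × 0.95 × 0.2 × 0.1 = 0.012635
negative: 0.05 × 0.1 × 0.45 × 0.65 × 0.9 = 0.00131625
Highest score → positive.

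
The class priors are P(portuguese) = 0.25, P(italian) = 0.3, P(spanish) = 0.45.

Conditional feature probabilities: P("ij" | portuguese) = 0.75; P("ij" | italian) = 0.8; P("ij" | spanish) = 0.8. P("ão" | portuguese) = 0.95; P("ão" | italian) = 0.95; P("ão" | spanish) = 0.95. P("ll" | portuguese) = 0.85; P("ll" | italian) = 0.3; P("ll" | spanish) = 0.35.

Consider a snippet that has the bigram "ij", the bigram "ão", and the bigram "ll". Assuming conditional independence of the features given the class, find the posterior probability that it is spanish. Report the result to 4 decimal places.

0.3526

portuguese: 0.25 × 0.75 × 0.95 × 0.85 = 0.15140625
italian: 0.3 × 0.8 × 0.95 × 0.3 = 0.0684
spanish: 0.45 × 0.8 × 0.95 × 0.35 = 0.1197
P(spanish | x) = 0.1197 / 0.33950625 ≈ 0.3526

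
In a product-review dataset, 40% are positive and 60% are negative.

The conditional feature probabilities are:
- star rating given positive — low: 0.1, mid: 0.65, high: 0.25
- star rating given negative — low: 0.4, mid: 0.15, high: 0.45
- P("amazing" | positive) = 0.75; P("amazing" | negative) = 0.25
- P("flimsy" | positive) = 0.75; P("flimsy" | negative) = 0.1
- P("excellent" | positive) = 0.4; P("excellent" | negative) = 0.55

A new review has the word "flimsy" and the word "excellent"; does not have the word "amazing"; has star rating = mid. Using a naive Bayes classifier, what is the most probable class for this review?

positive: 0.4 × 0.65 × (1−0.75) × 0.75 × 0.4 = 0.0195
negative: 0.6 × 0.15 × (1−0.25) × 0.1 × 0.55 = 0.0037125
Highest score → positive.

positive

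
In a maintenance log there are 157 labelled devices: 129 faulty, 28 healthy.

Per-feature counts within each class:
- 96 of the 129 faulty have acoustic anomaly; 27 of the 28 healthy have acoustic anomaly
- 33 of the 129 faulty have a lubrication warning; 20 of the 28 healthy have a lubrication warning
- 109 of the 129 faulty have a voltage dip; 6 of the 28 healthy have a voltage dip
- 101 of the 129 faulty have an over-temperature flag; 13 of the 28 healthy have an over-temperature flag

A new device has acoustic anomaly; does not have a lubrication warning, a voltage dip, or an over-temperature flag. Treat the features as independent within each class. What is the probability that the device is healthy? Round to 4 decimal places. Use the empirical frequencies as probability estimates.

faulty: (129/157) × (96/129) × (96/129) × (20/129) × (28/129) ≈ 0.0153131
healthy: (28/157) × (27/28) × (8/28) × (22/28) × (15/28) ≈ 0.0206821
P(healthy | x) = 0.0206821 / 0.0359952 ≈ 0.5746

0.5746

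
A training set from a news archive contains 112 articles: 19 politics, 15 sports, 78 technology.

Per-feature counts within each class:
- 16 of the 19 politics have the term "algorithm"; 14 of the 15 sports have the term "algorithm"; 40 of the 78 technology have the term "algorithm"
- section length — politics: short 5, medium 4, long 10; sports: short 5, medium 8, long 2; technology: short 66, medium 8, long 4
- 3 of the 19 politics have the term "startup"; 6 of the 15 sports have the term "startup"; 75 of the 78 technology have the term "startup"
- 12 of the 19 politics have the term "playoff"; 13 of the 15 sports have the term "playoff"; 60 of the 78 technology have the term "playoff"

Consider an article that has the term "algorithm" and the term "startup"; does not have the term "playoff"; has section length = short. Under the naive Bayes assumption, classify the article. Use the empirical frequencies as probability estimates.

politics: (19/112) × (16/19) × (5/19) × (3/19) × (7/19) ≈ 0.00218691
sports: (15/112) × (14/15) × (5/15) × (6/15) × (2/15) ≈ 0.00222222
technology: (78/112) × (40/78) × (66/78) × (75/78) × (18/78) ≈ 0.0670557
Highest score → technology.

technology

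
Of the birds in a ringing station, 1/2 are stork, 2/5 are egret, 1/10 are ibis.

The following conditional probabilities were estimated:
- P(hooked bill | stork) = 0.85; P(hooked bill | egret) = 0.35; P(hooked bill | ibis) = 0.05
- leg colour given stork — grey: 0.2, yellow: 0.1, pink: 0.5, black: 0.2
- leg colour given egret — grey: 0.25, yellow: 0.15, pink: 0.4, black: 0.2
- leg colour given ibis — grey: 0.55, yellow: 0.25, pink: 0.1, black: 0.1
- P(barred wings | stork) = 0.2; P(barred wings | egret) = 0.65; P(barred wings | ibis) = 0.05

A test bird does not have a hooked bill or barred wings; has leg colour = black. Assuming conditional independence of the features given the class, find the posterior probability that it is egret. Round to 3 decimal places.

0.464

stork: 0.5 × (1−0.85) × 0.2 × (1−0.2) = 0.012
egret: 0.4 × (1−0.35) × 0.2 × (1−0.65) = 0.0182
ibis: 0.1 × (1−0.05) × 0.1 × (1−0.05) = 0.009025
P(egret | x) = 0.0182 / 0.039225 ≈ 0.464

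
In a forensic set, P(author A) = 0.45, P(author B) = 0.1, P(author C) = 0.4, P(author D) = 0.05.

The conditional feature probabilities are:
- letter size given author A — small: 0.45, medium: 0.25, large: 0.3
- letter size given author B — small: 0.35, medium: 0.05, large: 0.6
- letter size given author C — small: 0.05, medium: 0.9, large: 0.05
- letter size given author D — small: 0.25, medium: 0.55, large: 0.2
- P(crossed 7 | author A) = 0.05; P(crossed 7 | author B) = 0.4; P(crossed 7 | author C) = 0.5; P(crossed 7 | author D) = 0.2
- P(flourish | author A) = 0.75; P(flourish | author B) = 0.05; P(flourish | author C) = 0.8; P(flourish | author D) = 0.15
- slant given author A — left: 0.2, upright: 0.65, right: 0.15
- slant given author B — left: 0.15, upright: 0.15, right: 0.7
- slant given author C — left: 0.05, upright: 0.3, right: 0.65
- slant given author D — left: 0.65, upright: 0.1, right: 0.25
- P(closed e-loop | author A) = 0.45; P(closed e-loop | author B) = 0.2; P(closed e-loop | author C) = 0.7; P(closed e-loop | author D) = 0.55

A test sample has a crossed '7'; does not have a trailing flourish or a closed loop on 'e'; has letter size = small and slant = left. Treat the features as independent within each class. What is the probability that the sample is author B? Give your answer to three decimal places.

author A: 0.45 × 0.45 × 0.05 × (1−0.75) × 0.2 × (1−0.45) = 0.0002784375
author B: 0.1 × 0.35 × 0.4 × (1−0.05) × 0.15 × (1−0.2) = 0.001596
author C: 0.4 × 0.05 × 0.5 × (1−0.8) × 0.05 × (1−0.7) = 0.00003
author D: 0.05 × 0.25 × 0.2 × (1−0.15) × 0.65 × (1−0.55) = 0.0006215625
P(author B | x) = 0.001596 / 0.002526 ≈ 0.632

0.632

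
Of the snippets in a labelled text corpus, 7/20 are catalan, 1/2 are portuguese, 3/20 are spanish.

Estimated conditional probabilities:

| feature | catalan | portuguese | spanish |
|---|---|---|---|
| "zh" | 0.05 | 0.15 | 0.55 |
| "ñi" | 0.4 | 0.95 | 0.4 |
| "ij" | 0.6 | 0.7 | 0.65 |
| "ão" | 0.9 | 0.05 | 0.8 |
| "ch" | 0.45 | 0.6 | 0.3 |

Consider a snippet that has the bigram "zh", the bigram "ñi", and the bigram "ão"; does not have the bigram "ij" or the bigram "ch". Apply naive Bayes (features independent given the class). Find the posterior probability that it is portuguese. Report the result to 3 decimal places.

0.052

catalan: 0.35 × 0.05 × 0.4 × (1−0.6) × 0.9 × (1−0.45) = 0.001386
portuguese: 0.5 × 0.15 × 0.95 × (1−0.7) × 0.05 × (1−0.6) = 0.0004275
spanish: 0.15 × 0.55 × 0.4 × (1−0.65) × 0.8 × (1−0.3) = 0.006468
P(portuguese | x) = 0.0004275 / 0.0082815 ≈ 0.052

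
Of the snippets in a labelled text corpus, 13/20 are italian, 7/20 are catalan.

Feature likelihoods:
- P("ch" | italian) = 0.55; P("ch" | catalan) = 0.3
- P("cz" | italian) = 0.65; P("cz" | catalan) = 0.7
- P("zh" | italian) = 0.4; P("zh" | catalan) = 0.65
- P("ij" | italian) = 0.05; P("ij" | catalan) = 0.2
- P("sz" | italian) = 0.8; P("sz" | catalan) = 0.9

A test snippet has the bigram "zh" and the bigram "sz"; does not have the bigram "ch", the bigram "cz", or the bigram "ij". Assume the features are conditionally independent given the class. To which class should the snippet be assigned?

catalan

italian: 0.65 × (1−0.55) × (1−0.65) × 0.4 × (1−0.05) × 0.8 = 0.031122
catalan: 0.35 × (1−0.3) × (1−0.7) × 0.65 × (1−0.2) × 0.9 = 0.034398
Highest score → catalan.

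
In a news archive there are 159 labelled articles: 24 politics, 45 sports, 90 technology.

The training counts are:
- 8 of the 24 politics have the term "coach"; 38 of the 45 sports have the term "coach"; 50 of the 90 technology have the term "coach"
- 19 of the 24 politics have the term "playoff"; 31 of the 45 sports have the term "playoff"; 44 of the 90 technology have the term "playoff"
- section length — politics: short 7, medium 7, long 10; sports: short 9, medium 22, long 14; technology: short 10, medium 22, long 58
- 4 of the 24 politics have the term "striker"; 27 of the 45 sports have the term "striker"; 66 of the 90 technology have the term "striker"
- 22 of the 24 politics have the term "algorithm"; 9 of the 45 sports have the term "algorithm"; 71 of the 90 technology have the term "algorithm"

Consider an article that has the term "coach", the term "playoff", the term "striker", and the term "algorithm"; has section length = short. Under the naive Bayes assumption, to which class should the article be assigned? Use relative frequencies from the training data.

technology

politics: (24/159) × (8/24) × (19/24) × (7/24) × (4/24) × (22/24) ≈ 0.00177493
sports: (45/159) × (38/45) × (31/45) × (9/45) × (27/45) × (9/45) ≈ 0.00395136
technology: (90/159) × (50/90) × (44/90) × (10/90) × (66/90) × (71/90) ≈ 0.00988229
Highest score → technology.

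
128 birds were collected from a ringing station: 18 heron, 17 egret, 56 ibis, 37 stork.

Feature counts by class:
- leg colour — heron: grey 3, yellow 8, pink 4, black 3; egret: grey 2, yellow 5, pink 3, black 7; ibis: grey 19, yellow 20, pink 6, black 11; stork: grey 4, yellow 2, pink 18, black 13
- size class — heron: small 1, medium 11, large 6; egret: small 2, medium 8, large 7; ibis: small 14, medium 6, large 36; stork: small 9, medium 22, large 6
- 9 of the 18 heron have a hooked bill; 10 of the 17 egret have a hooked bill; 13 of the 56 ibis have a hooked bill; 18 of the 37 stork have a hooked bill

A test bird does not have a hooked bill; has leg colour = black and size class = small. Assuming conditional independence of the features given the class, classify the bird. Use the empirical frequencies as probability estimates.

heron: (18/128) × (3/18) × (1/18) × (9/18) ≈ 0.000651042
egret: (17/128) × (7/17) × (2/17) × (7/17) ≈ 0.00264922
ibis: (56/128) × (11/56) × (14/56) × (43/56) ≈ 0.0164969
stork: (37/128) × (13/37) × (9/37) × (19/37) ≈ 0.012686
Highest score → ibis.

ibis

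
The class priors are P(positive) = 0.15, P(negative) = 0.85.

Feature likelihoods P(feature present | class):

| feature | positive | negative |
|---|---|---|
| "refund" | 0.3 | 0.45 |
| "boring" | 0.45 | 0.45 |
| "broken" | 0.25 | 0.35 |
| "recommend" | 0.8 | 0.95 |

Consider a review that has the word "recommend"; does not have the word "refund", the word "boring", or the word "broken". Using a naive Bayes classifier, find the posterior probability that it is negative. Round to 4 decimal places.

0.8209

positive: 0.15 × (1−0.3) × (1−0.45) × (1−0.25) × 0.8 = 0.03465
negative: 0.85 × (1−0.45) × (1−0.45) × (1−0.35) × 0.95 = 0.1587746875
P(negative | x) = 0.1587746875 / 0.1934246875 ≈ 0.8209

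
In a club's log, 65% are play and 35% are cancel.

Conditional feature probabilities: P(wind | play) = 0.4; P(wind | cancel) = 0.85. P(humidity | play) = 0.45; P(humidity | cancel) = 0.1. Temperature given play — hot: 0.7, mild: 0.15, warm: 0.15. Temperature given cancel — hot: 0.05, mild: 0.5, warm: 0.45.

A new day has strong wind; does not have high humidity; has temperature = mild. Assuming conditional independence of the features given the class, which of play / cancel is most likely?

play: 0.65 × 0.4 × (1−0.45) × 0.15 = 0.02145
cancel: 0.35 × 0.85 × (1−0.1) × 0.5 = 0.133875
Highest score → cancel.

cancel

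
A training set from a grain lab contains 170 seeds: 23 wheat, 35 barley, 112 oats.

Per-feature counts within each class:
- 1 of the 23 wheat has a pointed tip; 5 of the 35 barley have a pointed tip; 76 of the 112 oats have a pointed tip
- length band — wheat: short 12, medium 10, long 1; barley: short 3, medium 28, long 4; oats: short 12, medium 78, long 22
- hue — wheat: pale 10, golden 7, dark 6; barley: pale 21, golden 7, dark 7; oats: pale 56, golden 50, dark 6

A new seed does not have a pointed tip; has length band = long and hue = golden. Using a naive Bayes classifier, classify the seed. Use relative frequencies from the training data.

wheat: (23/170) × (22/23) × (1/23) × (7/23) ≈ 0.00171244
barley: (35/170) × (30/35) × (4/35) × (7/35) ≈ 0.00403361
oats: (112/170) × (36/112) × (22/112) × (50/112) ≈ 0.0185699
Highest score → oats.

oats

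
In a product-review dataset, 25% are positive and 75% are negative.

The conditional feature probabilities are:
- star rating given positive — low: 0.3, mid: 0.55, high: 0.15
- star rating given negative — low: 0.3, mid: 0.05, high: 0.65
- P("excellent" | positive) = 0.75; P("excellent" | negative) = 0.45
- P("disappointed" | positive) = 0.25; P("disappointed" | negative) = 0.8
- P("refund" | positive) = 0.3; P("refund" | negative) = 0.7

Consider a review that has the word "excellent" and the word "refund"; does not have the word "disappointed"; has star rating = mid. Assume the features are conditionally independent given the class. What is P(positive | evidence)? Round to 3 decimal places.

0.908

positive: 0.25 × 0.55 × 0.75 × (1−0.25) × 0.3 = 0.023203125
negative: 0.75 × 0.05 × 0.45 × (1−0.8) × 0.7 = 0.0023625
P(positive | x) = 0.023203125 / 0.025565625 ≈ 0.908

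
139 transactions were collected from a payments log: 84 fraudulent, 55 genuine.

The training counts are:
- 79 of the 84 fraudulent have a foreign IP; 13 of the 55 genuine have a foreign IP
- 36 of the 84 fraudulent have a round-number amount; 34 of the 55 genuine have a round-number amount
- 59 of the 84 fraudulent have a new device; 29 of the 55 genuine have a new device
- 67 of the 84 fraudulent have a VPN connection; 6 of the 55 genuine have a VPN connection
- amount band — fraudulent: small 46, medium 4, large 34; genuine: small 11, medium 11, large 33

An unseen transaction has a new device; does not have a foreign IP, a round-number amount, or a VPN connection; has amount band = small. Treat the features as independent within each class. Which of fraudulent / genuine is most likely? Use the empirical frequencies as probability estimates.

genuine

fraudulent: (84/139) × (5/84) × (48/84) × (59/84) × (17/84) × (46/84) ≈ 0.00160007
genuine: (55/139) × (42/55) × (21/55) × (29/55) × (49/55) × (11/55) ≈ 0.010839
Highest score → genuine.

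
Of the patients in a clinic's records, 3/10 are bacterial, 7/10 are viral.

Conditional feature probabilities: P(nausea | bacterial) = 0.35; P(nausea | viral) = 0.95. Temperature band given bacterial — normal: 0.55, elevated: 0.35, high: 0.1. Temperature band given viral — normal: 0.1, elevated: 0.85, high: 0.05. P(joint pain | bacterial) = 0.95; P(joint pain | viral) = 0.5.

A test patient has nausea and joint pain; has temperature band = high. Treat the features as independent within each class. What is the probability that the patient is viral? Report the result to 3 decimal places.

0.625

bacterial: 0.3 × 0.35 × 0.1 × 0.95 = 0.009975
viral: 0.7 × 0.95 × 0.05 × 0.5 = 0.016625
P(viral | x) = 0.016625 / 0.0266 ≈ 0.625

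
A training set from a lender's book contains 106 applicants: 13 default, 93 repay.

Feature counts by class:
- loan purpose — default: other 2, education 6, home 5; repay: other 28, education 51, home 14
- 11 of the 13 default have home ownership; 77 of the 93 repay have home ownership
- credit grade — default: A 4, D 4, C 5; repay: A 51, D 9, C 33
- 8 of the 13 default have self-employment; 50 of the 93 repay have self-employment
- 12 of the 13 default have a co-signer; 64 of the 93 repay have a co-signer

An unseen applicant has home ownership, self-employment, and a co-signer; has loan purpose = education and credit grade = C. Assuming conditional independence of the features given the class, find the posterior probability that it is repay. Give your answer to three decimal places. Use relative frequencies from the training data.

default: (13/106) × (6/13) × (11/13) × (5/13) × (8/13) × (12/13) ≈ 0.0104642
repay: (93/106) × (51/93) × (77/93) × (33/93) × (50/93) × (64/93) ≈ 0.0522983
P(repay | x) = 0.0522983 / 0.0627625 ≈ 0.833

0.833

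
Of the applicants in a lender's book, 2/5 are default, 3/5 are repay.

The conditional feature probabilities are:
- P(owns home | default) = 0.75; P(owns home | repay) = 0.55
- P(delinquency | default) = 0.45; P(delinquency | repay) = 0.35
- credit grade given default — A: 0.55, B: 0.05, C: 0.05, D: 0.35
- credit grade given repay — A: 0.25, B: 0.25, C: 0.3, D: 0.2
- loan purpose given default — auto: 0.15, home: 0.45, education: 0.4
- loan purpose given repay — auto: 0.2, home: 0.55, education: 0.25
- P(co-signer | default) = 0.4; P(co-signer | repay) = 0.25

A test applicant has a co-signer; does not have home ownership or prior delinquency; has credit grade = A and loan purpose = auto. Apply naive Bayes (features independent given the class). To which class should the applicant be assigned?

repay

default: 0.4 × (1−0.75) × (1−0.45) × 0.55 × 0.15 × 0.4 = 0.001815
repay: 0.6 × (1−0.55) × (1−0.35) × 0.25 × 0.2 × 0.25 = 0.00219375
Highest score → repay.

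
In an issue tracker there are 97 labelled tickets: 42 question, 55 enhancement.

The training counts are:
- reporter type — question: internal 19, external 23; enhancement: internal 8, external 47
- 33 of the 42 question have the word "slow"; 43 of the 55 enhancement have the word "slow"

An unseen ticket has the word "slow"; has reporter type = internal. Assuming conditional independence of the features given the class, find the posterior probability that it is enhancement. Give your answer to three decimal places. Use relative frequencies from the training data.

0.295

question: (42/97) × (19/42) × (33/42) ≈ 0.153903
enhancement: (55/97) × (8/55) × (43/55) ≈ 0.0644799
P(enhancement | x) = 0.0644799 / 0.2183829 ≈ 0.295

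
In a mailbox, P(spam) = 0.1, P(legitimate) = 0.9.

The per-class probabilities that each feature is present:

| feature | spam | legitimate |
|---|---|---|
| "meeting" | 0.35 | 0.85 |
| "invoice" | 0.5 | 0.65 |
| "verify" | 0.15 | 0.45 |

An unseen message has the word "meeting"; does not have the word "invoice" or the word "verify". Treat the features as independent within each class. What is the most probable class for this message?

legitimate

spam: 0.1 × 0.35 × (1−0.5) × (1−0.15) = 0.014875
legitimate: 0.9 × 0.85 × (1−0.65) × (1−0.45) = 0.1472625
Highest score → legitimate.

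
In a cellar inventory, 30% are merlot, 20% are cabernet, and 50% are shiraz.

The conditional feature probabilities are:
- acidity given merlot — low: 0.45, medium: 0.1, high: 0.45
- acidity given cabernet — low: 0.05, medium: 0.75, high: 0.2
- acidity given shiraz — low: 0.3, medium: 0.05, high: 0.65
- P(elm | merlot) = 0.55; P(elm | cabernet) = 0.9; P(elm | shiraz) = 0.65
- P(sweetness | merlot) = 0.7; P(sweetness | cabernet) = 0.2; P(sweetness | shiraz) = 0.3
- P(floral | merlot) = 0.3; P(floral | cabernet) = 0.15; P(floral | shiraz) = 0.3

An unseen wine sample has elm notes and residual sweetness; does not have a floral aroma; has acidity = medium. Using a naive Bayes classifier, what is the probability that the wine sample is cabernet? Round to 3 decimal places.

0.666

merlot: 0.3 × 0.1 × 0.55 × 0.7 × (1−0.3) = 0.008085
cabernet: 0.2 × 0.75 × 0.9 × 0.2 × (1−0.15) = 0.02295
shiraz: 0.5 × 0.05 × 0.65 × 0.3 × (1−0.3) = 0.0034125
P(cabernet | x) = 0.02295 / 0.0344475 ≈ 0.666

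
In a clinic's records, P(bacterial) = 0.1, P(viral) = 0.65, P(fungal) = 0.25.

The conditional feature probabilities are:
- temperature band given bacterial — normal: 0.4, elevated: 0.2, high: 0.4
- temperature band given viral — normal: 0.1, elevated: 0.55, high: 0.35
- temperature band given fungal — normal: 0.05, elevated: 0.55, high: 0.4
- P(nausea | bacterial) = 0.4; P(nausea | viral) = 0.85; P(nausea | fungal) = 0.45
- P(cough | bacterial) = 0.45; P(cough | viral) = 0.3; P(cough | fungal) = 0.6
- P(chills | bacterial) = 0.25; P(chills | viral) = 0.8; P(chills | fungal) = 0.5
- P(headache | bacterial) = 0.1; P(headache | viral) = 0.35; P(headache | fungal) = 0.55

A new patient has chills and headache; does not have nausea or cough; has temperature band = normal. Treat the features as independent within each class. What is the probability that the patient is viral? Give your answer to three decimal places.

bacterial: 0.1 × 0.4 × (1−0.4) × (1−0.45) × 0.25 × 0.1 = 0.00033
viral: 0.65 × 0.1 × (1−0.85) × (1−0.3) × 0.8 × 0.35 = 0.001911
fungal: 0.25 × 0.05 × (1−0.45) × (1−0.6) × 0.5 × 0.55 = 0.00075625
P(viral | x) = 0.001911 / 0.00299725 ≈ 0.638

0.638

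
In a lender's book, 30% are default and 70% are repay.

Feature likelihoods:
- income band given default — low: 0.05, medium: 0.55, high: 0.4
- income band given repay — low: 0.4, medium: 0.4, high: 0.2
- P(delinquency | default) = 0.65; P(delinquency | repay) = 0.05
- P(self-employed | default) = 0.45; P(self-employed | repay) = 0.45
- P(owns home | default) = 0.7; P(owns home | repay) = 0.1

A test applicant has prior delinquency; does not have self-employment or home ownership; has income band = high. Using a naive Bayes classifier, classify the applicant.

default

default: 0.3 × 0.4 × 0.65 × (1−0.45) × (1−0.7) = 0.01287
repay: 0.7 × 0.2 × 0.05 × (1−0.45) × (1−0.1) = 0.003465
Highest score → default.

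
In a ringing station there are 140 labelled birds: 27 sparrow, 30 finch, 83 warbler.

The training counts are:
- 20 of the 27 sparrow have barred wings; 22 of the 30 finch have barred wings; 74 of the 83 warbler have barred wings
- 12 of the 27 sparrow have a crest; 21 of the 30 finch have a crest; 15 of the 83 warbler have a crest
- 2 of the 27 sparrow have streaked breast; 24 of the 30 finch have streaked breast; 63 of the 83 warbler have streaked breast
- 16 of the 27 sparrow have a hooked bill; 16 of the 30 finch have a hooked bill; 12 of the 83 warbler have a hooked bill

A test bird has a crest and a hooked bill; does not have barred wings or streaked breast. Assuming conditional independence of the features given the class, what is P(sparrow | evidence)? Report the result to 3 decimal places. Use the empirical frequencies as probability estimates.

sparrow: (27/140) × (7/27) × (12/27) × (25/27) × (16/27) ≈ 0.0121933
finch: (30/140) × (8/30) × (21/30) × (6/30) × (16/30) ≈ 0.00426667
warbler: (83/140) × (9/83) × (15/83) × (20/83) × (12/83) ≈ 0.000404746
P(sparrow | x) = 0.0121933 / 0.016864716 ≈ 0.723

0.723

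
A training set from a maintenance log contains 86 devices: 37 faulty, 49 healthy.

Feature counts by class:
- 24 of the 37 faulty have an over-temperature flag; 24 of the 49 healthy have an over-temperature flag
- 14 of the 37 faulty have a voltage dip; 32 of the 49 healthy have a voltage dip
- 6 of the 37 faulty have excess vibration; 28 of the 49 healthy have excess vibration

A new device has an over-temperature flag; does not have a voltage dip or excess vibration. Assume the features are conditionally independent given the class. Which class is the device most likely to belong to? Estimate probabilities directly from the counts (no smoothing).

faulty: (37/86) × (24/37) × (23/37) × (31/37) ≈ 0.145345
healthy: (49/86) × (24/49) × (17/49) × (21/49) ≈ 0.0414943
Highest score → faulty.

faulty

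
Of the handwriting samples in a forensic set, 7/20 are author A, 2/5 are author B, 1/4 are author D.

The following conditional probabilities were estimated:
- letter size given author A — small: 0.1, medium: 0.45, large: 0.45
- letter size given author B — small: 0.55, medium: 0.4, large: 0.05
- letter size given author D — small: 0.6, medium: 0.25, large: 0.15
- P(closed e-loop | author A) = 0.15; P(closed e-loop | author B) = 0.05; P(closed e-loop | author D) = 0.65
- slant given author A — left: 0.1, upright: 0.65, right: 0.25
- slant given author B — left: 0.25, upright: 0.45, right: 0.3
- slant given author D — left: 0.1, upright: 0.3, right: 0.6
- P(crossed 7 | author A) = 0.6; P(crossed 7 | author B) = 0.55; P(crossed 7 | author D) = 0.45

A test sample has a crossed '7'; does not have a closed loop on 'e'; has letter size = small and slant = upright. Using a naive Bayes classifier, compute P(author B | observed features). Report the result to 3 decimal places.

author A: 0.35 × 0.1 × (1−0.15) × 0.65 × 0.6 = 0.0116025
author B: 0.4 × 0.55 × (1−0.05) × 0.45 × 0.55 = 0.0517275
author D: 0.25 × 0.6 × (1−0.65) × 0.3 × 0.45 = 0.0070875
P(author B | x) = 0.0517275 / 0.0704175 ≈ 0.735

0.735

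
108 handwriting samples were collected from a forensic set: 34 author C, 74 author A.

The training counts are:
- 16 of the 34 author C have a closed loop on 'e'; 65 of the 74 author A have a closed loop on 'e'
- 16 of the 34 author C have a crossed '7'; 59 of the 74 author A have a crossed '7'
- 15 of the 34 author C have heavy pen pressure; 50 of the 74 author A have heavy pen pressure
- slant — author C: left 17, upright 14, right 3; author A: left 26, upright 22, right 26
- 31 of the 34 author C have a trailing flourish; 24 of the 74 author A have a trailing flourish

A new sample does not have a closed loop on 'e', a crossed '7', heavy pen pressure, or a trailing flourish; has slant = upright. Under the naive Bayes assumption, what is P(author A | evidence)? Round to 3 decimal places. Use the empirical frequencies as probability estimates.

0.381

author C: (34/108) × (18/34) × (18/34) × (19/34) × (14/34) × (3/34) ≈ 0.00179147
author A: (74/108) × (9/74) × (15/74) × (24/74) × (22/74) × (50/74) ≈ 0.00110049
P(author A | x) = 0.00110049 / 0.00289196 ≈ 0.381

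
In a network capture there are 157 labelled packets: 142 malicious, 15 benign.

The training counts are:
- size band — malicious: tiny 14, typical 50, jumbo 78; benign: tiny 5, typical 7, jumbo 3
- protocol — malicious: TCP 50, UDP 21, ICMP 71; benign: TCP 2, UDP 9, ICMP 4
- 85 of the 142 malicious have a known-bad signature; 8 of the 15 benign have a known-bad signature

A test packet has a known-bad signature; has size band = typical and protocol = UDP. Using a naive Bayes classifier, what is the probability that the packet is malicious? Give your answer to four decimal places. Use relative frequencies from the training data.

0.6640

malicious: (142/157) × (50/142) × (21/142) × (85/142) ≈ 0.0281924
benign: (15/157) × (7/15) × (9/15) × (8/15) ≈ 0.0142675
P(malicious | x) = 0.0281924 / 0.0424599 ≈ 0.6640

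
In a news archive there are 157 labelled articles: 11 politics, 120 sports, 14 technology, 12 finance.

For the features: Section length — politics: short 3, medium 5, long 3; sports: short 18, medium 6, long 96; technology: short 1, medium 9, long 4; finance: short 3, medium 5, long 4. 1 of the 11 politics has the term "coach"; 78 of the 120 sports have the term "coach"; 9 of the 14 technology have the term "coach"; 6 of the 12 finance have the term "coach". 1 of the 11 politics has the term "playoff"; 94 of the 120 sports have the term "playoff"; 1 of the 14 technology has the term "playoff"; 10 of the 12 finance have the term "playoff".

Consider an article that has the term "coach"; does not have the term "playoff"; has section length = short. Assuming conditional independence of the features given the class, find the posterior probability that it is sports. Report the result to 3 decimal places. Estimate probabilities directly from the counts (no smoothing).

0.698

politics: (11/157) × (3/11) × (1/11) × (10/11) ≈ 0.0015792
sports: (120/157) × (18/120) × (78/120) × (26/120) ≈ 0.0161465
technology: (14/157) × (1/14) × (9/14) × (13/14) ≈ 0.00380216
finance: (12/157) × (3/12) × (6/12) × (2/12) ≈ 0.00159236
P(sports | x) = 0.0161465 / 0.02312022 ≈ 0.698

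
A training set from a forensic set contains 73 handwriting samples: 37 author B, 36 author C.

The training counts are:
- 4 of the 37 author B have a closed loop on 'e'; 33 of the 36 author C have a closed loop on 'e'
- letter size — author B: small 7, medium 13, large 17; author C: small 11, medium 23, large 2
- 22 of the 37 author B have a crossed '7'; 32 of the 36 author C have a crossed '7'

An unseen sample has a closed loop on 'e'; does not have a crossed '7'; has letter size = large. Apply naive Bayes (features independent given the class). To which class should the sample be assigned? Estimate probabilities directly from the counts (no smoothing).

author B: (37/73) × (4/37) × (17/37) × (15/37) ≈ 0.0102064
author C: (36/73) × (33/36) × (2/36) × (4/36) ≈ 0.00279046
Highest score → author B.

author B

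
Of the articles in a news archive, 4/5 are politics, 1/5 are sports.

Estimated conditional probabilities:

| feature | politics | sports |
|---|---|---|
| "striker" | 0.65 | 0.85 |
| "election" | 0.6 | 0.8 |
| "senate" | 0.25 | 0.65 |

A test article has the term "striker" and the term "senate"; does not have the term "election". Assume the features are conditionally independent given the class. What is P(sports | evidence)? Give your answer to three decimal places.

politics: 0.8 × 0.65 × (1−0.6) × 0.25 = 0.052
sports: 0.2 × 0.85 × (1−0.8) × 0.65 = 0.0221
P(sports | x) = 0.0221 / 0.0741 ≈ 0.298

0.298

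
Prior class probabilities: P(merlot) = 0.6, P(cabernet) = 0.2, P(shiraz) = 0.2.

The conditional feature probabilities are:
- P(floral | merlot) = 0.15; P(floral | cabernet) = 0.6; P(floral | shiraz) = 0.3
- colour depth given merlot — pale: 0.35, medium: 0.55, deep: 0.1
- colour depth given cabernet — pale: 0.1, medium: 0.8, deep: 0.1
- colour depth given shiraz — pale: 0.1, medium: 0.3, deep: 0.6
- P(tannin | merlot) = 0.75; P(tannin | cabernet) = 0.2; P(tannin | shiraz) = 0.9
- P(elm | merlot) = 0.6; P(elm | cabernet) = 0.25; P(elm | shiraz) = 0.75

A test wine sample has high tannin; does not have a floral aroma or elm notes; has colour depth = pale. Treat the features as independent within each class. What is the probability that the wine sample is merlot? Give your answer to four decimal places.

merlot: 0.6 × (1−0.15) × 0.35 × 0.75 × (1−0.6) = 0.05355
cabernet: 0.2 × (1−0.6) × 0.1 × 0.2 × (1−0.25) = 0.0012
shiraz: 0.2 × (1−0.3) × 0.1 × 0.9 × (1−0.75) = 0.00315
P(merlot | x) = 0.05355 / 0.0579 ≈ 0.9249

0.9249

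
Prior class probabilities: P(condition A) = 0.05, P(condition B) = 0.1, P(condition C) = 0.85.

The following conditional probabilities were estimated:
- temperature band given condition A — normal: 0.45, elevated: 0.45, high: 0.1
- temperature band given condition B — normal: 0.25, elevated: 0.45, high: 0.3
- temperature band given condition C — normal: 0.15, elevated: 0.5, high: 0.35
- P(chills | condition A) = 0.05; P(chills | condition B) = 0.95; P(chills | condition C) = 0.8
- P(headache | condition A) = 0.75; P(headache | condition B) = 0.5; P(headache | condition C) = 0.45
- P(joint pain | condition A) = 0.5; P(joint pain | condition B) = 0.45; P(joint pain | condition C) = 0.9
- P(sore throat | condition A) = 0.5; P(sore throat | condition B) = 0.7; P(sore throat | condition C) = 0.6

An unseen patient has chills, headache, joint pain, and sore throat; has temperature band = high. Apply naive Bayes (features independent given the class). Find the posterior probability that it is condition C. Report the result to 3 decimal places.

0.927

condition A: 0.05 × 0.1 × 0.05 × 0.75 × 0.5 × 0.5 = 0.000046875
condition B: 0.1 × 0.3 × 0.95 × 0.5 × 0.45 × 0.7 = 0.00448875
condition C: 0.85 × 0.35 × 0.8 × 0.45 × 0.9 × 0.6 = 0.057834
P(condition C | x) = 0.057834 / 0.062369625 ≈ 0.927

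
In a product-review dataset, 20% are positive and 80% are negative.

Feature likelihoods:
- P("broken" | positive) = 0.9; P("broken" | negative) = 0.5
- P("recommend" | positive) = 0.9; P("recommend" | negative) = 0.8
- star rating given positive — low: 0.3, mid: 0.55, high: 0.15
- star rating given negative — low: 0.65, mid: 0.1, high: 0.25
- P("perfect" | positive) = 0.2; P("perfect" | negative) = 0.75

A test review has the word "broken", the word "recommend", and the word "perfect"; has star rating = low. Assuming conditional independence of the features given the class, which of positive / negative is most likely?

positive: 0.2 × 0.9 × 0.9 × 0.3 × 0.2 = 0.00972
negative: 0.8 × 0.5 × 0.8 × 0.65 × 0.75 = 0.156
Highest score → negative.

negative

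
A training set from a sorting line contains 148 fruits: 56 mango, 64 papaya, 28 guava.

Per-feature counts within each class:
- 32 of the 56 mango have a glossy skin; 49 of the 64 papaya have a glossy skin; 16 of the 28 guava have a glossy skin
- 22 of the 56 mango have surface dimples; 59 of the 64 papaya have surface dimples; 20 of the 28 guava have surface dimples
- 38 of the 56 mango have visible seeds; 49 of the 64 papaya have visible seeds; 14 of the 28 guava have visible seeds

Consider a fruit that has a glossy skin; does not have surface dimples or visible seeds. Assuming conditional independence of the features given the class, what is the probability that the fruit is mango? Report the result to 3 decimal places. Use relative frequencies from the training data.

mango: (56/148) × (32/56) × (34/56) × (18/56) ≈ 0.0421953
papaya: (64/148) × (49/64) × (5/64) × (15/64) ≈ 0.00606228
guava: (28/148) × (16/28) × (8/28) × (14/28) ≈ 0.015444
P(mango | x) = 0.0421953 / 0.06370158 ≈ 0.662

0.662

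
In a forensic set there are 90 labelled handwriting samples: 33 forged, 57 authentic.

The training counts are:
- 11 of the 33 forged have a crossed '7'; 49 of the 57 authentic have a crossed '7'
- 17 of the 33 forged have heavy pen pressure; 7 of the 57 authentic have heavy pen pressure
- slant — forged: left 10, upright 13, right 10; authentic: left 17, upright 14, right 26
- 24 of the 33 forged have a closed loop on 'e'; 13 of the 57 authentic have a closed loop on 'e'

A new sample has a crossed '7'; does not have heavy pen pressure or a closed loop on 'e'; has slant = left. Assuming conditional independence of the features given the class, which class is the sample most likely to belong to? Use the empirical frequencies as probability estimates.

forged: (33/90) × (11/33) × (16/33) × (10/33) × (9/33) ≈ 0.00489746
authentic: (57/90) × (49/57) × (50/57) × (17/57) × (44/57) ≈ 0.109951
Highest score → authentic.

authentic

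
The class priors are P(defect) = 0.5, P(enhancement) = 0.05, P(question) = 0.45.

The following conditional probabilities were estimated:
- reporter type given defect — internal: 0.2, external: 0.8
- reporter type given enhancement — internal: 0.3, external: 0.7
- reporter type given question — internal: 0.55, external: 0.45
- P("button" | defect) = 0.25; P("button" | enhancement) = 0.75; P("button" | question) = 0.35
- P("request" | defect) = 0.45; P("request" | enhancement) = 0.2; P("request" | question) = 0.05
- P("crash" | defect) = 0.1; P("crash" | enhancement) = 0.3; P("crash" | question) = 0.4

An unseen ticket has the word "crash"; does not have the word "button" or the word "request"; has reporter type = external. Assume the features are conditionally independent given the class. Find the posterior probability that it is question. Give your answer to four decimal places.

0.7289

defect: 0.5 × 0.8 × (1−0.25) × (1−0.45) × 0.1 = 0.0165
enhancement: 0.05 × 0.7 × (1−0.75) × (1−0.2) × 0.3 = 0.0021
question: 0.45 × 0.45 × (1−0.35) × (1−0.05) × 0.4 = 0.0500175
P(question | x) = 0.0500175 / 0.0686175 ≈ 0.7289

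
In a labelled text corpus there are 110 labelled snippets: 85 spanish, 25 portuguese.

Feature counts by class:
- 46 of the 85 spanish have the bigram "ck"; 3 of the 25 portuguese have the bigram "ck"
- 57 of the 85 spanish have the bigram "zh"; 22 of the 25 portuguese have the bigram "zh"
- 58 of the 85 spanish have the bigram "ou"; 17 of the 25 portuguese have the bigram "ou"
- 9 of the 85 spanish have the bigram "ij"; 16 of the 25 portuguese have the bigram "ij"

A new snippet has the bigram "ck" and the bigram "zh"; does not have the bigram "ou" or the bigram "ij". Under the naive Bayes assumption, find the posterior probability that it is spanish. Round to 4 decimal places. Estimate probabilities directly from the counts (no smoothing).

0.9665

spanish: (85/110) × (46/85) × (57/85) × (27/85) × (76/85) ≈ 0.0796454
portuguese: (25/110) × (3/25) × (22/25) × (8/25) × (9/25) = 0.0027648
P(spanish | x) = 0.0796454 / 0.0824102 ≈ 0.9665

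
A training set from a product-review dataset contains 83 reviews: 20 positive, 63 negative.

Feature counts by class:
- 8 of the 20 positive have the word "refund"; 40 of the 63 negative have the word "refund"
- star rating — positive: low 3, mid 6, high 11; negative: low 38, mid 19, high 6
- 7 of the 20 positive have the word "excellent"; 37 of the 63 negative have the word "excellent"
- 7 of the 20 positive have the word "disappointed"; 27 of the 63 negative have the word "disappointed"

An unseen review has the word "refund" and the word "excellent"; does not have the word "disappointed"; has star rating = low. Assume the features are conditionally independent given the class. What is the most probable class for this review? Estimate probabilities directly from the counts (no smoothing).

negative

positive: (20/83) × (8/20) × (3/20) × (7/20) × (13/20) ≈ 0.00328916
negative: (63/83) × (40/63) × (38/63) × (37/63) × (36/63) ≈ 0.0975547
Highest score → negative.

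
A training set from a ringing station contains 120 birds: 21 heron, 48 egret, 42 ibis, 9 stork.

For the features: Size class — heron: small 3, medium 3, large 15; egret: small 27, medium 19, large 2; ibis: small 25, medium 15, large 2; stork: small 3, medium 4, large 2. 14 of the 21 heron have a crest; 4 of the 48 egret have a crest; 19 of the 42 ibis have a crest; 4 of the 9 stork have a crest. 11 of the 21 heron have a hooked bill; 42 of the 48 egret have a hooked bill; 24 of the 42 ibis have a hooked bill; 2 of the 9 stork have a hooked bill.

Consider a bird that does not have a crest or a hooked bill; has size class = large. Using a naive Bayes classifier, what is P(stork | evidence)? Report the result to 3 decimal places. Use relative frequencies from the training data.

0.219

heron: (21/120) × (15/21) × (7/21) × (10/21) ≈ 0.0198413
egret: (48/120) × (2/48) × (44/48) × (6/48) ≈ 0.00190972
ibis: (42/120) × (2/42) × (23/42) × (18/42) ≈ 0.00391156
stork: (9/120) × (2/9) × (5/9) × (7/9) ≈ 0.00720165
P(stork | x) = 0.00720165 / 0.03286423 ≈ 0.219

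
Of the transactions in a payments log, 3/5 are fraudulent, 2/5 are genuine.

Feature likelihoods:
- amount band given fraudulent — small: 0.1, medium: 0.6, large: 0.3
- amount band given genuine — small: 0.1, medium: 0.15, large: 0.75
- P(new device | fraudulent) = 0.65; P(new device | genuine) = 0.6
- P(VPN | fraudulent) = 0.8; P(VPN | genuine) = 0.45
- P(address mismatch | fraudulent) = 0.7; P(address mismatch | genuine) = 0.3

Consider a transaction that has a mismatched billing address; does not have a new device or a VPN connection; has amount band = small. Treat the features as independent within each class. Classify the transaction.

fraudulent: 0.6 × 0.1 × (1−0.65) × (1−0.8) × 0.7 = 0.00294
genuine: 0.4 × 0.1 × (1−0.6) × (1−0.45) × 0.3 = 0.00264
Highest score → fraudulent.

fraudulent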